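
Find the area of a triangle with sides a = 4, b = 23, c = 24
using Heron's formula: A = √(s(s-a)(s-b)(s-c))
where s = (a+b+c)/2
s = (4 + 23 + 24)/2 = 51/2 = 25.5
s − a = 21.5, s − b = 2.5, s − c = 1.5
s(s−a)(s−b)(s−c) = 25.5·21.5·2.5·1.5 = 2055.9375
Area = √2055.9375 ≈ 45.3424

s = 25.5, Area = 45.34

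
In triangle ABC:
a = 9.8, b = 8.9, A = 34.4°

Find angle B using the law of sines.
a/sin(A) = b/sin(B)  ⇒  sin(B) = b·sin(A)/a = 8.9·sin(34.4°)/9.8
sin(34.4°) ≈ 0.564967
sin(B) ≈ 8.9·0.564967/9.8 ≈ 5.02821/9.8 ≈ 0.513082
B = arcsin(0.513082) ≈ 30.8694°
(Since b ≤ a we need B ≤ A, so the obtuse alternative 180° − 30.8694° ≈ 149.131° is rejected.)

B = 30.87°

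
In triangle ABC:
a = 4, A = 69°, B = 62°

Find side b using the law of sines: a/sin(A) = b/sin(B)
a/sin(A) = b/sin(B)  ⇒  b = a·sin(B)/sin(A) = 4·sin(62°)/sin(69°)
sin(62°) ≈ 0.882948, sin(69°) ≈ 0.93358
b ≈ 4·0.882948/0.93358 ≈ 3.53179/0.93358 ≈ 3.78306

b = 3.783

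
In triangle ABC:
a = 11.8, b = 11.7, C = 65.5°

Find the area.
Two sides and the included angle (SAS): A = ½·a·b·sin(C) = ½·11.8·11.7·sin(65.5°)
sin(65.5°) ≈ 0.909961
A ≈ ½·138.06·0.909961 = 69.03·0.909961 ≈ 62.8146

Area = 62.81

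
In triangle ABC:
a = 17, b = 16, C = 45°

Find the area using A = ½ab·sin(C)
A = ½·a·b·sin(C) = ½·17·16·sin(45°)
sin(45°) ≈ 0.707107
A ≈ ½·272·0.707107 = 136·0.707107 ≈ 96.1665

Area = 96.17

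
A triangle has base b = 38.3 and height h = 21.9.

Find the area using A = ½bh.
A = ½·b·h = ½·38.3·21.9 = ½·838.77 = 419.385

Area = 419.385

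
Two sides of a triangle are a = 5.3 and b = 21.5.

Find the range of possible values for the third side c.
Triangle inequality: |a − b| < c < a + b
|a − b| = |5.3 − 21.5| = 16.2
a + b = 5.3 + 21.5 = 26.8

16.2 < c < 26.8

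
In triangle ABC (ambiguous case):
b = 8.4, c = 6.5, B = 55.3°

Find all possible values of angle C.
b/sin(B) = c/sin(C)  ⇒  sin(C) = c·sin(B)/b = 6.5·sin(55.3°)/8.4
sin(55.3°) ≈ 0.822144
sin(C) ≈ 6.5·0.822144/8.4 ≈ 5.34394/8.4 ≈ 0.636183
Candidate 1: C₁ = arcsin(0.636183) ≈ 39.5078°  →  A = 180° − 55.3° − 39.5078° ≈ 85.1922° > 0, valid
Candidate 2: C₂ = 180° − C₁ ≈ 140.492°  →  A = 180° − 55.3° − 140.492° ≈ -15.7922° ≤ 0, not a valid triangle

C = 39.51° (one solution)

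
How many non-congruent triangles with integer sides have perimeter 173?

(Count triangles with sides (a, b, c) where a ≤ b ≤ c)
Let a ≤ b ≤ c with a + b + c = 173. The only binding inequality is a + b > c, i.e. 173 − c > c, so c < 173/2; and c ≥ 173/3 since c is the largest side.
So 58 ≤ c ≤ 86. For each c, b runs from ⌈(173 − c)/2⌉ up to c (then a = 173 − b − c satisfies 1 ≤ a ≤ b automatically), giving c − ⌈(173 − c)/2⌉ + 1 choices.
Summing over c: 1 + 3 + 4 + 6 + … + 42 + 43  (29 terms, c = 58, …, 86) = 645
Check (closed form: nearest integer to p²/48 for even p, (p+3)²/48 for odd p): (173+3)²/48 = 176²/48 = 30976/48 ≈ 645.33 → 645

645 triangles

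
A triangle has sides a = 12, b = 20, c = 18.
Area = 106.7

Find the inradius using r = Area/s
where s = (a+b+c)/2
s = (12 + 20 + 18)/2 = 50/2 = 25
r = Area/s = 106.7/25 ≈ 4.268

r = 4.268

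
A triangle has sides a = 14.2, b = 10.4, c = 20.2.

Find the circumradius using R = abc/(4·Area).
First find the area with Heron's formula.
s = (14.2 + 10.4 + 20.2)/2 = 22.4
Area = √(s(s−a)(s−b)(s−c)) = √(22.4·8.2·12·2.2) ≈ √4849.15 ≈ 69.6359
abc = 14.2·10.4·20.2 = 2983.136
R = abc/(4·Area) ≈ 2983.136/(4·69.6359) = 2983.136/278.543 ≈ 10.7098

R = 10.71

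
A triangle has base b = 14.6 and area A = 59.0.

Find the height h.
A = ½·b·h  ⇒  h = 2A/b = 2·59.0/14.6 = 118/14.6 ≈ 8.08219

h = 8.082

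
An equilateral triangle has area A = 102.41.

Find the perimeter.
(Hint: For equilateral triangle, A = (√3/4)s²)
A = (√3/4)s²  ⇒  s² = 4A/√3 = 4·102.41/√3 = 409.64/1.73205 ≈ 236.506
s ≈ √236.506 ≈ 15.3787
Perimeter = 3s ≈ 3·15.3787 ≈ 46.1362

Perimeter = 46.14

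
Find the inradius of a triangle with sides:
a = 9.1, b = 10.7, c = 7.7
r = Area/s where s is the semi-perimeter.
s = (9.1 + 10.7 + 7.7)/2 = 27.5/2 = 13.75
Area = √(s(s−a)(s−b)(s−c)) = √(13.75·4.65·3.05·6.05) ≈ √1179.81 ≈ 34.3483
r ≈ 34.3483/13.75 ≈ 2.49806

r = 2.498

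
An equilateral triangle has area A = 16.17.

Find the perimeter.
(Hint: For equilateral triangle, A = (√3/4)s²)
A = (√3/4)s²  ⇒  s² = 4A/√3 = 4·16.17/√3 = 64.68/1.73205 ≈ 37.343
s ≈ √37.343 ≈ 6.11089
Perimeter = 3s ≈ 3·6.11089 ≈ 18.3327

Perimeter = 18.33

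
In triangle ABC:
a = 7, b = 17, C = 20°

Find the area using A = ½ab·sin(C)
A = ½·a·b·sin(C) = ½·7·17·sin(20°)
sin(20°) ≈ 0.34202
A ≈ ½·119·0.34202 = 59.5·0.34202 ≈ 20.3502

Area = 20.35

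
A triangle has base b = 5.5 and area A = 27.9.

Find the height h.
A = ½·b·h  ⇒  h = 2A/b = 2·27.9/5.5 = 55.8/5.5 ≈ 10.1455

h = 10.15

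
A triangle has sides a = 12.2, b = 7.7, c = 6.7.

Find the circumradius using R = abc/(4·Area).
First find the area with Heron's formula.
s = (12.2 + 7.7 + 6.7)/2 = 13.3
Area = √(s(s−a)(s−b)(s−c)) = √(13.3·1.1·5.6·6.6) ≈ √540.725 ≈ 23.2535
abc = 12.2·7.7·6.7 = 629.398
R = abc/(4·Area) ≈ 629.398/(4·23.2535) = 629.398/93.014 ≈ 6.7667

R = 6.767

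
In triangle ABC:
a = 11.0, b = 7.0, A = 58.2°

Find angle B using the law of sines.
a/sin(A) = b/sin(B)  ⇒  sin(B) = b·sin(A)/a = 7.0·sin(58.2°)/11.0
sin(58.2°) ≈ 0.849893
sin(B) ≈ 7.0·0.849893/11.0 ≈ 5.94925/11.0 ≈ 0.540841
B = arcsin(0.540841) ≈ 32.7409°
(Since b ≤ a we need B ≤ A, so the obtuse alternative 180° − 32.7409° ≈ 147.259° is rejected.)

B = 32.74°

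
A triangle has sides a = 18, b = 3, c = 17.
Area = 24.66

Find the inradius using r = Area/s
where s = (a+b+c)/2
s = (18 + 3 + 17)/2 = 38/2 = 19
r = Area/s = 24.66/19 ≈ 1.29789

r = 1.298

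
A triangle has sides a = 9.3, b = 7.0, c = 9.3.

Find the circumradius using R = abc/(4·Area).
First find the area with Heron's formula.
s = (9.3 + 7.0 + 9.3)/2 = 12.8
Area = √(s(s−a)(s−b)(s−c)) = √(12.8·3.5·5.8·3.5) ≈ √909.44 ≈ 30.1569
abc = 9.3·7.0·9.3 = 605.43
R = abc/(4·Area) ≈ 605.43/(4·30.1569) = 605.43/120.628 ≈ 5.019

R = 5.019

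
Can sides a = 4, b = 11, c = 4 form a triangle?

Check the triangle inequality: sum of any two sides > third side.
a + b vs c: 4 + 11 = 15 > 4  ✓
a + c vs b: 4 + 4 = 8 ≤ 11  ✗
b + c vs a: 11 + 4 = 15 > 4  ✓

No: 4 + 4 = 8 is not > 11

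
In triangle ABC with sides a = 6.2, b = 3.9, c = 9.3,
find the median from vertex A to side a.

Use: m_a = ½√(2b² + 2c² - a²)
m_a = ½√(2·3.9² + 2·9.3² − 6.2²) = ½√(2·15.21 + 2·86.49 − 38.44) = ½√(30.42 + 172.98 − 38.44) = ½√164.96
√164.96 ≈ 12.8437, so m_a ≈ 6.42184

m_a = 6.422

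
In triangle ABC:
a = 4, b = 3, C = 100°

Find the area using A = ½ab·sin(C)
A = ½·a·b·sin(C) = ½·4·3·sin(100°)
sin(100°) ≈ 0.984808
A ≈ ½·12·0.984808 = 6·0.984808 ≈ 5.90885

Area = 5.909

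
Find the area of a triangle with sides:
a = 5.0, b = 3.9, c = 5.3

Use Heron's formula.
s = (5.0 + 3.9 + 5.3)/2 = 14.2/2 = 7.1
s − a = 2.1, s − b = 3.2, s − c = 1.8
s(s−a)(s−b)(s−c) = 7.1·2.1·3.2·1.8 ≈ 85.8816
Area = √85.8816 ≈ 9.26723

Area = 9.267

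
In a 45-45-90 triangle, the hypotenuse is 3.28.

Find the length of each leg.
In a 45-45-90 triangle hypotenuse = leg·√2, so leg = hypotenuse/√2.
Leg = 3.28/√2 ≈ 3.28/1.41421 ≈ 2.31931

Each leg = 2.319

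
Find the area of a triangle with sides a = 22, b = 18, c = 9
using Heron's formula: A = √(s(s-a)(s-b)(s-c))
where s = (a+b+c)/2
s = (22 + 18 + 9)/2 = 49/2 = 24.5
s − a = 2.5, s − b = 6.5, s − c = 15.5
s(s−a)(s−b)(s−c) = 24.5·2.5·6.5·15.5 = 6170.9375
Area = √6170.9375 ≈ 78.5553

s = 24.5, Area = 78.56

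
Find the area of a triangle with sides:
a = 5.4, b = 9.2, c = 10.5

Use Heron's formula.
s = (5.4 + 9.2 + 10.5)/2 = 25.1/2 = 12.55
s − a = 7.15, s − b = 3.35, s − c = 2.05
s(s−a)(s−b)(s−c) = 12.55·7.15·3.35·2.05 ≈ 616.238
Area = √616.238 ≈ 24.8241

Area = 24.82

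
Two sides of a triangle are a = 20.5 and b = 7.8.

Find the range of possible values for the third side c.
Triangle inequality: |a − b| < c < a + b
|a − b| = |20.5 − 7.8| = 12.7
a + b = 20.5 + 7.8 = 28.3

12.7 < c < 28.3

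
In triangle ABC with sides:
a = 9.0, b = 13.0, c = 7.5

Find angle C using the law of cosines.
c² = a² + b² − 2ab·cos(C)  ⇒  cos(C) = (a² + b² − c²)/(2ab)
cos(C) = (9.0² + 13.0² − 7.5²)/(2·9.0·13.0) = (81 + 169 − 56.25)/234 = 193.75/234 ≈ 0.827991
C = arccos(0.827991) ≈ 34.107°

C = 34.11°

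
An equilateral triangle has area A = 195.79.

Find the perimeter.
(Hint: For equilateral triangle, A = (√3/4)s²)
A = (√3/4)s²  ⇒  s² = 4A/√3 = 4·195.79/√3 = 783.16/1.73205 ≈ 452.158
s ≈ √452.158 ≈ 21.264
Perimeter = 3s ≈ 3·21.264 ≈ 63.792

Perimeter = 63.79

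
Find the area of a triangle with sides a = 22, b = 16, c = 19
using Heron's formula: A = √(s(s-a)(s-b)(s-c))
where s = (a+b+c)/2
s = (22 + 16 + 19)/2 = 57/2 = 28.5
s − a = 6.5, s − b = 12.5, s − c = 9.5
s(s−a)(s−b)(s−c) = 28.5·6.5·12.5·9.5 = 21998.4375
Area = √21998.4375 ≈ 148.319

s = 28.5, Area = 148.3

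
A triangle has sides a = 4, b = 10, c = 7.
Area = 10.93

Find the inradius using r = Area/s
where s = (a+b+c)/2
s = (4 + 10 + 7)/2 = 21/2 = 10.5
r = Area/s = 10.93/10.5 ≈ 1.04095

r = 1.041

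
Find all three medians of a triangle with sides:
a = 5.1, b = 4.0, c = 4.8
Median formula: m_a = ½√(2b² + 2c² − a²) (and cyclically). a² = 26.01, b² = 16, c² = 23.04.
m_a = ½√(2·16 + 2·23.04 − 26.01) = ½√52.07 ≈ ½·7.21595 ≈ 3.60798
m_b = ½√(2·26.01 + 2·23.04 − 16) = ½√82.1 ≈ ½·9.06091 ≈ 4.53045
m_c = ½√(2·26.01 + 2·16 − 23.04) = ½√60.98 ≈ ½·7.80897 ≈ 3.90448

m_a = 3.608, m_b = 4.53, m_c = 3.904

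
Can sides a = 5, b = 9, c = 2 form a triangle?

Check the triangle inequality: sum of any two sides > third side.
a + b vs c: 5 + 9 = 14 > 2  ✓
a + c vs b: 5 + 2 = 7 ≤ 9  ✗
b + c vs a: 9 + 2 = 11 > 5  ✓

No: 5 + 2 = 7 is not > 9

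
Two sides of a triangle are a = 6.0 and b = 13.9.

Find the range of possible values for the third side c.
Triangle inequality: |a − b| < c < a + b
|a − b| = |6.0 − 13.9| = 7.9
a + b = 6.0 + 13.9 = 19.9

7.9 < c < 19.9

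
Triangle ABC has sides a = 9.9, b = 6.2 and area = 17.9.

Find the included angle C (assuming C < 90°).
Area = ½·a·b·sin(C)  ⇒  sin(C) = 2·Area/(a·b) = 2·17.9/(9.9·6.2) = 35.8/61.38 ≈ 0.583252
C = arcsin(0.583252) ≈ 35.6796° (taking the acute solution since C < 90°)

C = 35.68°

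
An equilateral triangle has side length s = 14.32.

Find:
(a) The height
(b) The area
(a) The height splits the triangle into two 30-60-90 halves: h = s·√3/2 = 14.32·1.73205/2 ≈ 24.803/2 ≈ 12.4015
(b) Area = (√3/4)·s² = (√3/4)·14.32² = (√3/4)·205.0624 ≈ 0.433013·205.0624 ≈ 88.7946

Height = 12.4, Area = 88.79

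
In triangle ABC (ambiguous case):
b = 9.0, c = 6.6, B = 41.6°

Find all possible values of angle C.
b/sin(B) = c/sin(C)  ⇒  sin(C) = c·sin(B)/b = 6.6·sin(41.6°)/9.0
sin(41.6°) ≈ 0.663926
sin(C) ≈ 6.6·0.663926/9.0 ≈ 4.38191/9.0 ≈ 0.486879
Candidate 1: C₁ = arcsin(0.486879) ≈ 29.1357°  →  A = 180° − 41.6° − 29.1357° ≈ 109.264° > 0, valid
Candidate 2: C₂ = 180° − C₁ ≈ 150.864°  →  A = 180° − 41.6° − 150.864° ≈ -12.4643° ≤ 0, not a valid triangle

C = 29.14° (one solution)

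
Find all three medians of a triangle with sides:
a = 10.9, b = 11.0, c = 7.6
Median formula: m_a = ½√(2b² + 2c² − a²) (and cyclically). a² = 118.81, b² = 121, c² = 57.76.
m_a = ½√(2·121 + 2·57.76 − 118.81) = ½√238.71 ≈ ½·15.4502 ≈ 7.72512
m_b = ½√(2·118.81 + 2·57.76 − 121) = ½√232.14 ≈ ½·15.2361 ≈ 7.61807
m_c = ½√(2·118.81 + 2·121 − 57.76) = ½√421.86 ≈ ½·20.5392 ≈ 10.2696

m_a = 7.725, m_b = 7.618, m_c = 10.27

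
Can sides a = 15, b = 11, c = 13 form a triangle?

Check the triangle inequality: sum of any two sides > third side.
a + b vs c: 15 + 11 = 26 > 13  ✓
a + c vs b: 15 + 13 = 28 > 11  ✓
b + c vs a: 11 + 13 = 24 > 15  ✓

Yes, triangle inequality satisfied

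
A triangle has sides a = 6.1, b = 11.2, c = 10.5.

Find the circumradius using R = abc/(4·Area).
First find the area with Heron's formula.
s = (6.1 + 11.2 + 10.5)/2 = 13.9
Area = √(s(s−a)(s−b)(s−c)) = √(13.9·7.8·2.7·3.4) ≈ √995.296 ≈ 31.5483
abc = 6.1·11.2·10.5 = 717.36
R = abc/(4·Area) ≈ 717.36/(4·31.5483) = 717.36/126.193 ≈ 5.68462

R = 5.685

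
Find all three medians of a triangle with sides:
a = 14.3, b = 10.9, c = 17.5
Median formula: m_a = ½√(2b² + 2c² − a²) (and cyclically). a² = 204.49, b² = 118.81, c² = 306.25.
m_a = ½√(2·118.81 + 2·306.25 − 204.49) = ½√645.63 ≈ ½·25.4093 ≈ 12.7046
m_b = ½√(2·204.49 + 2·306.25 − 118.81) = ½√902.67 ≈ ½·30.0445 ≈ 15.0222
m_c = ½√(2·204.49 + 2·118.81 − 306.25) = ½√340.35 ≈ ½·18.4486 ≈ 9.22429

m_a = 12.7, m_b = 15.02, m_c = 9.224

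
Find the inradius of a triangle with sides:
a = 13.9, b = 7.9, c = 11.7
r = Area/s where s is the semi-perimeter.
s = (13.9 + 7.9 + 11.7)/2 = 33.5/2 = 16.75
Area = √(s(s−a)(s−b)(s−c)) = √(16.75·2.85·8.85·5.05) ≈ √2133.51 ≈ 46.1899
r ≈ 46.1899/16.75 ≈ 2.75761

r = 2.758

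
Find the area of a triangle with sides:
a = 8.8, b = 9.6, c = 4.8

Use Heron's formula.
s = (8.8 + 9.6 + 4.8)/2 = 23.2/2 = 11.6
s − a = 2.8, s − b = 2, s − c = 6.8
s(s−a)(s−b)(s−c) = 11.6·2.8·2·6.8 ≈ 441.728
Area = √441.728 ≈ 21.0173

Area = 21.02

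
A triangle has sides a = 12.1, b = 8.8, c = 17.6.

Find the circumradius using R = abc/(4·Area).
First find the area with Heron's formula.
s = (12.1 + 8.8 + 17.6)/2 = 19.25
Area = √(s(s−a)(s−b)(s−c)) = √(19.25·7.15·10.45·1.65) ≈ √2373.21 ≈ 48.7157
abc = 12.1·8.8·17.6 = 1874.048
R = abc/(4·Area) ≈ 1874.048/(4·48.7157) = 1874.048/194.863 ≈ 9.61728

R = 9.617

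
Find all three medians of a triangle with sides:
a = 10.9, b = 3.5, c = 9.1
Median formula: m_a = ½√(2b² + 2c² − a²) (and cyclically). a² = 118.81, b² = 12.25, c² = 82.81.
m_a = ½√(2·12.25 + 2·82.81 − 118.81) = ½√71.31 ≈ ½·8.44452 ≈ 4.22226
m_b = ½√(2·118.81 + 2·82.81 − 12.25) = ½√390.99 ≈ ½·19.7735 ≈ 9.88673
m_c = ½√(2·118.81 + 2·12.25 − 82.81) = ½√179.31 ≈ ½·13.3907 ≈ 6.69533

m_a = 4.222, m_b = 9.887, m_c = 6.695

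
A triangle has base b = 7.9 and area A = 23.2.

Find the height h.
A = ½·b·h  ⇒  h = 2A/b = 2·23.2/7.9 = 46.4/7.9 ≈ 5.87342

h = 5.873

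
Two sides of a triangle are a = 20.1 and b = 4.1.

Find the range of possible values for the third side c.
Triangle inequality: |a − b| < c < a + b
|a − b| = |20.1 − 4.1| = 16
a + b = 20.1 + 4.1 = 24.2

16 < c < 24.2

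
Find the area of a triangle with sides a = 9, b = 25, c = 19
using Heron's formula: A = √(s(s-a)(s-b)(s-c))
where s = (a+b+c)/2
s = (9 + 25 + 19)/2 = 53/2 = 26.5
s − a = 17.5, s − b = 1.5, s − c = 7.5
s(s−a)(s−b)(s−c) = 26.5·17.5·1.5·7.5 = 5217.1875
Area = √5217.1875 ≈ 72.2301

s = 26.5, Area = 72.23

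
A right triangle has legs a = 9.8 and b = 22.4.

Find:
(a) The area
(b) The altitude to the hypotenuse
(a) The legs are perpendicular, so Area = ½·a·b = ½·9.8·22.4 = ½·219.52 = 109.76
(b) Hypotenuse c = √(a² + b²) = √(96.04 + 501.76) = √597.8 ≈ 24.4499
    Area = ½·c·h_c  ⇒  h_c = 2·Area/c = 219.52/24.4499 ≈ 8.97834

Area = 109.76, h_c = 8.978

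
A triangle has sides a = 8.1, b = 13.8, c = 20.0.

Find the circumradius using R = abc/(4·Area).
First find the area with Heron's formula.
s = (8.1 + 13.8 + 20.0)/2 = 20.95
Area = √(s(s−a)(s−b)(s−c)) = √(20.95·12.85·7.15·0.95) ≈ √1828.59 ≈ 42.762
abc = 8.1·13.8·20.0 = 2235.6
R = abc/(4·Area) ≈ 2235.6/(4·42.762) = 2235.6/171.048 ≈ 13.07

R = 13.07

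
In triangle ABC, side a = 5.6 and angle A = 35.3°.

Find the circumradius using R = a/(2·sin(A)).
R = a/(2·sin(A)) = 5.6/(2·sin(35.3°))
sin(35.3°) ≈ 0.577858
R ≈ 5.6/(2·0.577858) = 5.6/1.15572 ≈ 4.84548

R = 4.845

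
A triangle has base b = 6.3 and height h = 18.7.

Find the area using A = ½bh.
A = ½·b·h = ½·6.3·18.7 = ½·117.81 = 58.905

Area = 58.905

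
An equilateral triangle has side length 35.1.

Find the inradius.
r = Area/s with s the semi-perimeter.
Area = (√3/4)·35.1² = (√3/4)·1232.01 ≈ 0.433013·1232.01 ≈ 533.476
s = 3·35.1/2 = 52.65
r ≈ 533.476/52.65 ≈ 10.1325
(Equivalently r = side/(2√3) = 35.1/3.4641 ≈ 10.1325.)

r = 10.13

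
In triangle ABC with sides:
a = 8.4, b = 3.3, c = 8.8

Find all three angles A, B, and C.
Law of cosines for each angle (a² = 70.56, b² = 10.89, c² = 77.44):
cos(A) = (b² + c² − a²)/(2bc) = (10.89 + 77.44 − 70.56)/(2·3.3·8.8) = 17.77/58.08 ≈ 0.305957  ⇒  A ≈ 72.1842°
cos(B) = (a² + c² − b²)/(2ac) = (70.56 + 77.44 − 10.89)/(2·8.4·8.8) = 137.11/147.84 ≈ 0.927422  ⇒  B ≈ 21.9636°
cos(C) = (a² + b² − c²)/(2ab) = (70.56 + 10.89 − 77.44)/(2·8.4·3.3) = 4.01/55.44 ≈ 0.0723304  ⇒  C ≈ 85.8521°
Check: A + B + C ≈ 180°

A = 72.18°, B = 21.96°, C = 85.85°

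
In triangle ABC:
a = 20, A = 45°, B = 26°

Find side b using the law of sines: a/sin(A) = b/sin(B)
a/sin(A) = b/sin(B)  ⇒  b = a·sin(B)/sin(A) = 20·sin(26°)/sin(45°)
sin(26°) ≈ 0.438371, sin(45°) ≈ 0.707107
b ≈ 20·0.438371/0.707107 ≈ 8.76742/0.707107 ≈ 12.399

b = 12.4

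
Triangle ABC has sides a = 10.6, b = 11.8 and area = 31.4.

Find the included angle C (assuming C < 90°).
Area = ½·a·b·sin(C)  ⇒  sin(C) = 2·Area/(a·b) = 2·31.4/(10.6·11.8) = 62.8/125.08 ≈ 0.502079
C = arcsin(0.502079) ≈ 30.1376° (taking the acute solution since C < 90°)

C = 30.14°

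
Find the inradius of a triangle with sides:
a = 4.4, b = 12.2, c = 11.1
r = Area/s where s is the semi-perimeter.
s = (4.4 + 12.2 + 11.1)/2 = 27.7/2 = 13.85
Area = √(s(s−a)(s−b)(s−c)) = √(13.85·9.45·1.65·2.75) ≈ √593.879 ≈ 24.3696
r ≈ 24.3696/13.85 ≈ 1.75954

r = 1.76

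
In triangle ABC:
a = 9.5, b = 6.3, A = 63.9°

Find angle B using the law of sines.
a/sin(A) = b/sin(B)  ⇒  sin(B) = b·sin(A)/a = 6.3·sin(63.9°)/9.5
sin(63.9°) ≈ 0.898028
sin(B) ≈ 6.3·0.898028/9.5 ≈ 5.65757/9.5 ≈ 0.595534
B = arcsin(0.595534) ≈ 36.5507°
(Since b ≤ a we need B ≤ A, so the obtuse alternative 180° − 36.5507° ≈ 143.449° is rejected.)

B = 36.55°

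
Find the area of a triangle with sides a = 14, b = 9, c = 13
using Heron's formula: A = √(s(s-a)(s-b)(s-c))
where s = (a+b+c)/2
s = (14 + 9 + 13)/2 = 36/2 = 18
s − a = 4, s − b = 9, s − c = 5
s(s−a)(s−b)(s−c) = 18·4·9·5 = 3240
Area = √3240 ≈ 56.921

s = 18.0, Area = 56.92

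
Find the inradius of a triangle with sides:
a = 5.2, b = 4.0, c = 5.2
r = Area/s where s is the semi-perimeter.
s = (5.2 + 4.0 + 5.2)/2 = 14.4/2 = 7.2
Area = √(s(s−a)(s−b)(s−c)) = √(7.2·2·3.2·2) ≈ √92.16 ≈ 9.6
r ≈ 9.6/7.2 ≈ 1.33333

r = 1.333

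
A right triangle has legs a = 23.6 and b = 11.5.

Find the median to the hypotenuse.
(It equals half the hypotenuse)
Hypotenuse c = √(a² + b²) = √(556.96 + 132.25) = √689.21 ≈ 26.2528
Median to hypotenuse = c/2 ≈ 26.2528/2 ≈ 13.1264

Median = 13.13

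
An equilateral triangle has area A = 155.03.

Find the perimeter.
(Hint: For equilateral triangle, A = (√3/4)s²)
A = (√3/4)s²  ⇒  s² = 4A/√3 = 4·155.03/√3 = 620.12/1.73205 ≈ 358.026
s ≈ √358.026 ≈ 18.9216
Perimeter = 3s ≈ 3·18.9216 ≈ 56.7648

Perimeter = 56.76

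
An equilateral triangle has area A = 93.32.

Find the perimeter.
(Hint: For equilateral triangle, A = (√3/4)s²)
A = (√3/4)s²  ⇒  s² = 4A/√3 = 4·93.32/√3 = 373.28/1.73205 ≈ 215.513
s ≈ √215.513 ≈ 14.6804
Perimeter = 3s ≈ 3·14.6804 ≈ 44.0411

Perimeter = 44.04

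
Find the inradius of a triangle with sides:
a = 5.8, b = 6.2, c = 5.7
r = Area/s where s is the semi-perimeter.
s = (5.8 + 6.2 + 5.7)/2 = 17.7/2 = 8.85
Area = √(s(s−a)(s−b)(s−c)) = √(8.85·3.05·2.65·3.15) ≈ √225.32 ≈ 15.0107
r ≈ 15.0107/8.85 ≈ 1.69612

r = 1.696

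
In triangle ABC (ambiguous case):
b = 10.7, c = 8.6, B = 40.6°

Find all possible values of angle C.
b/sin(B) = c/sin(C)  ⇒  sin(C) = c·sin(B)/b = 8.6·sin(40.6°)/10.7
sin(40.6°) ≈ 0.650774
sin(C) ≈ 8.6·0.650774/10.7 ≈ 5.59666/10.7 ≈ 0.523052
Candidate 1: C₁ = arcsin(0.523052) ≈ 31.5372°  →  A = 180° − 40.6° − 31.5372° ≈ 107.863° > 0, valid
Candidate 2: C₂ = 180° − C₁ ≈ 148.463°  →  A = 180° − 40.6° − 148.463° ≈ -9.0628° ≤ 0, not a valid triangle

C = 31.54° (one solution)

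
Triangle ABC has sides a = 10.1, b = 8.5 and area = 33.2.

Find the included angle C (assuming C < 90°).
Area = ½·a·b·sin(C)  ⇒  sin(C) = 2·Area/(a·b) = 2·33.2/(10.1·8.5) = 66.4/85.85 ≈ 0.773442
C = arcsin(0.773442) ≈ 50.664° (taking the acute solution since C < 90°)

C = 50.66°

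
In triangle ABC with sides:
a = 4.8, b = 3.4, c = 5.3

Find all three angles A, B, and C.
Law of cosines for each angle (a² = 23.04, b² = 11.56, c² = 28.09):
cos(A) = (b² + c² − a²)/(2bc) = (11.56 + 28.09 − 23.04)/(2·3.4·5.3) = 16.61/36.04 ≈ 0.460877  ⇒  A ≈ 62.5563°
cos(B) = (a² + c² − b²)/(2ac) = (23.04 + 28.09 − 11.56)/(2·4.8·5.3) = 39.57/50.88 ≈ 0.777712  ⇒  B ≈ 38.9484°
cos(C) = (a² + b² − c²)/(2ab) = (23.04 + 11.56 − 28.09)/(2·4.8·3.4) = 6.51/32.64 ≈ 0.199449  ⇒  C ≈ 78.4953°
Check: A + B + C ≈ 180°

A = 62.56°, B = 38.95°, C = 78.5°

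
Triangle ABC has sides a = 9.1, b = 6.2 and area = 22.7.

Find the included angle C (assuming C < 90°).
Area = ½·a·b·sin(C)  ⇒  sin(C) = 2·Area/(a·b) = 2·22.7/(9.1·6.2) = 45.4/56.42 ≈ 0.804679
C = arcsin(0.804679) ≈ 53.5793° (taking the acute solution since C < 90°)

C = 53.58°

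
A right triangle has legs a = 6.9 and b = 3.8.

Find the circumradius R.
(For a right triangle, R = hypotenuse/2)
Hypotenuse c = √(a² + b²) = √(47.61 + 14.44) = √62.05 ≈ 7.87718
R = c/2 ≈ 7.87718/2 ≈ 3.93859

R = 3.939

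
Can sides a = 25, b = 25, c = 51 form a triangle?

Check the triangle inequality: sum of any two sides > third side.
a + b vs c: 25 + 25 = 50 ≤ 51  ✗
a + c vs b: 25 + 51 = 76 > 25  ✓
b + c vs a: 25 + 51 = 76 > 25  ✓

No: 25 + 25 = 50 is not > 51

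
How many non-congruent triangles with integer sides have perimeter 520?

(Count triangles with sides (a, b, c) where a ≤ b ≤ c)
Let a ≤ b ≤ c with a + b + c = 520. The only binding inequality is a + b > c, i.e. 520 − c > c, so c < 520/2; and c ≥ 520/3 since c is the largest side.
So 174 ≤ c ≤ 259. For each c, b runs from ⌈(520 − c)/2⌉ up to c (then a = 520 − b − c satisfies 1 ≤ a ≤ b automatically), giving c − ⌈(520 − c)/2⌉ + 1 choices.
Summing over c: 2 + 3 + 5 + 6 + … + 128 + 129  (86 terms, c = 174, …, 259) = 5633
Check (closed form: nearest integer to p²/48 for even p, (p+3)²/48 for odd p): 520²/48 = 270400/48 ≈ 5633.33 → 5633

5633 triangles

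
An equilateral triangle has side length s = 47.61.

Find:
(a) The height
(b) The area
(a) The height splits the triangle into two 30-60-90 halves: h = s·√3/2 = 47.61·1.73205/2 ≈ 82.4629/2 ≈ 41.2315
(b) Area = (√3/4)·s² = (√3/4)·47.61² = (√3/4)·2266.7121 ≈ 0.433013·2266.7121 ≈ 981.515

Height = 41.23, Area = 981.5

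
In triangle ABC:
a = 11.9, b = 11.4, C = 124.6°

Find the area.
Two sides and the included angle (SAS): A = ½·a·b·sin(C) = ½·11.9·11.4·sin(124.6°)
sin(124.6°) ≈ 0.823136
A ≈ ½·135.66·0.823136 = 67.83·0.823136 ≈ 55.8333

Area = 55.83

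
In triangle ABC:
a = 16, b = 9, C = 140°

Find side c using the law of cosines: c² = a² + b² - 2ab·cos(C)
c² = 16² + 9² − 2·16·9·cos(140°)
cos(140°) ≈ -0.766044
c² ≈ 256 + 81 − 288·(-0.766044) ≈ 337 + 220.621 ≈ 557.621
c ≈ √557.621 ≈ 23.614

c = 23.61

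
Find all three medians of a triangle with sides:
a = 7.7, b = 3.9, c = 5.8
Median formula: m_a = ½√(2b² + 2c² − a²) (and cyclically). a² = 59.29, b² = 15.21, c² = 33.64.
m_a = ½√(2·15.21 + 2·33.64 − 59.29) = ½√38.41 ≈ ½·6.19758 ≈ 3.09879
m_b = ½√(2·59.29 + 2·33.64 − 15.21) = ½√170.65 ≈ ½·13.0633 ≈ 6.53165
m_c = ½√(2·59.29 + 2·15.21 − 33.64) = ½√115.36 ≈ ½·10.7406 ≈ 5.37029

m_a = 3.099, m_b = 6.532, m_c = 5.37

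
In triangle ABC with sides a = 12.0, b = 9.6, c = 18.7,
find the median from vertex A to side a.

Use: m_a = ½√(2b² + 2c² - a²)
m_a = ½√(2·9.6² + 2·18.7² − 12.0²) = ½√(2·92.16 + 2·349.69 − 144) = ½√(184.32 + 699.38 − 144) = ½√739.7
√739.7 ≈ 27.1974, so m_a ≈ 13.5987

m_a = 13.6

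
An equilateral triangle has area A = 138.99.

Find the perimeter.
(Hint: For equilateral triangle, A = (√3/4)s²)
A = (√3/4)s²  ⇒  s² = 4A/√3 = 4·138.99/√3 = 555.96/1.73205 ≈ 320.984
s ≈ √320.984 ≈ 17.916
Perimeter = 3s ≈ 3·17.916 ≈ 53.7481

Perimeter = 53.75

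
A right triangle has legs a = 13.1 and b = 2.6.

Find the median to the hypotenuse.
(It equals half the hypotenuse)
Hypotenuse c = √(a² + b²) = √(171.61 + 6.76) = √178.37 ≈ 13.3555
Median to hypotenuse = c/2 ≈ 13.3555/2 ≈ 6.67776

Median = 6.678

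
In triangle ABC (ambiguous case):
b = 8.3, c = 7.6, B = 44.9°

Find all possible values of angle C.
b/sin(B) = c/sin(C)  ⇒  sin(C) = c·sin(B)/b = 7.6·sin(44.9°)/8.3
sin(44.9°) ≈ 0.705872
sin(C) ≈ 7.6·0.705872/8.3 ≈ 5.36462/8.3 ≈ 0.64634
Candidate 1: C₁ = arcsin(0.64634) ≈ 40.2662°  →  A = 180° − 44.9° − 40.2662° ≈ 94.8338° > 0, valid
Candidate 2: C₂ = 180° − C₁ ≈ 139.734°  →  A = 180° − 44.9° − 139.734° ≈ -4.6338° ≤ 0, not a valid triangle

C = 40.27° (one solution)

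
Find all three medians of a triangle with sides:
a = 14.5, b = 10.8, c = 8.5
Median formula: m_a = ½√(2b² + 2c² − a²) (and cyclically). a² = 210.25, b² = 116.64, c² = 72.25.
m_a = ½√(2·116.64 + 2·72.25 − 210.25) = ½√167.53 ≈ ½·12.9433 ≈ 6.47167
m_b = ½√(2·210.25 + 2·72.25 − 116.64) = ½√448.36 ≈ ½·21.1745 ≈ 10.5873
m_c = ½√(2·210.25 + 2·116.64 − 72.25) = ½√581.53 ≈ ½·24.1149 ≈ 12.0575

m_a = 6.472, m_b = 10.59, m_c = 12.06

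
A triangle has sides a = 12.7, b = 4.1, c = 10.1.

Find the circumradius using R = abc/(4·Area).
First find the area with Heron's formula.
s = (12.7 + 4.1 + 10.1)/2 = 13.45
Area = √(s(s−a)(s−b)(s−c)) = √(13.45·0.75·9.35·3.35) ≈ √315.966 ≈ 17.7754
abc = 12.7·4.1·10.1 = 525.907
R = abc/(4·Area) ≈ 525.907/(4·17.7754) = 525.907/71.1017 ≈ 7.39655

R = 7.397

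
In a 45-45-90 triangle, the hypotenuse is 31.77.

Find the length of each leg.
In a 45-45-90 triangle hypotenuse = leg·√2, so leg = hypotenuse/√2.
Leg = 31.77/√2 ≈ 31.77/1.41421 ≈ 22.4648

Each leg = 22.46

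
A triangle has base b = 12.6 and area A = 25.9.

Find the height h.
A = ½·b·h  ⇒  h = 2A/b = 2·25.9/12.6 = 51.8/12.6 ≈ 4.11111

h = 4.111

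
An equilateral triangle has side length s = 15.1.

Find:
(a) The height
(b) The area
(a) The height splits the triangle into two 30-60-90 halves: h = s·√3/2 = 15.1·1.73205/2 ≈ 26.154/2 ≈ 13.077
(b) Area = (√3/4)·s² = (√3/4)·15.1² = (√3/4)·228.01 ≈ 0.433013·228.01 ≈ 98.7312

Height = 13.08, Area = 98.73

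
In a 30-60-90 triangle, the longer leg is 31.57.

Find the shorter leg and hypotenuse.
In a 30-60-90 triangle the sides are in ratio 1 : √3 : 2, so short leg = long leg/√3 and hypotenuse = 2·(short leg).
Short leg = 31.57/√3 ≈ 31.57/1.73205 ≈ 18.2269
Hypotenuse = 2·18.2269 ≈ 36.4539

Short leg = 18.23, Hypotenuse = 36.45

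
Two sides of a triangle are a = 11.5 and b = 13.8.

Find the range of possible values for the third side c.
Triangle inequality: |a − b| < c < a + b
|a − b| = |11.5 − 13.8| = 2.3
a + b = 11.5 + 13.8 = 25.3

2.3 < c < 25.3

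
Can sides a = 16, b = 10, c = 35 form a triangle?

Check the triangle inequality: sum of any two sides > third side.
a + b vs c: 16 + 10 = 26 ≤ 35  ✗
a + c vs b: 16 + 35 = 51 > 10  ✓
b + c vs a: 10 + 35 = 45 > 16  ✓

No: 16 + 10 = 26 is not > 35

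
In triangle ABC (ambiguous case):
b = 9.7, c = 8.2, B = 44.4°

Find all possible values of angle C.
b/sin(B) = c/sin(C)  ⇒  sin(C) = c·sin(B)/b = 8.2·sin(44.4°)/9.7
sin(44.4°) ≈ 0.699663
sin(C) ≈ 8.2·0.699663/9.7 ≈ 5.73724/9.7 ≈ 0.591468
Candidate 1: C₁ = arcsin(0.591468) ≈ 36.2612°  →  A = 180° − 44.4° − 36.2612° ≈ 99.3388° > 0, valid
Candidate 2: C₂ = 180° − C₁ ≈ 143.739°  →  A = 180° − 44.4° − 143.739° ≈ -8.1388° ≤ 0, not a valid triangle

C = 36.26° (one solution)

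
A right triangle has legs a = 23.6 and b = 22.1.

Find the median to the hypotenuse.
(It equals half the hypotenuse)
Hypotenuse c = √(a² + b²) = √(556.96 + 488.41) = √1045.37 ≈ 32.3322
Median to hypotenuse = c/2 ≈ 32.3322/2 ≈ 16.1661

Median = 16.17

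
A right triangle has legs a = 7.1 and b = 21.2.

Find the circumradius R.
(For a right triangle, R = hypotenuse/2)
Hypotenuse c = √(a² + b²) = √(50.41 + 449.44) = √499.85 ≈ 22.3573
R = c/2 ≈ 22.3573/2 ≈ 11.1787

R = 11.18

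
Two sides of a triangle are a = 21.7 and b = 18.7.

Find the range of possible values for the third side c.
Triangle inequality: |a − b| < c < a + b
|a − b| = |21.7 − 18.7| = 3
a + b = 21.7 + 18.7 = 40.4

3 < c < 40.4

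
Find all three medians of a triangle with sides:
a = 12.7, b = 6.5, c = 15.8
Median formula: m_a = ½√(2b² + 2c² − a²) (and cyclically). a² = 161.29, b² = 42.25, c² = 249.64.
m_a = ½√(2·42.25 + 2·249.64 − 161.29) = ½√422.49 ≈ ½·20.5546 ≈ 10.2773
m_b = ½√(2·161.29 + 2·249.64 − 42.25) = ½√779.61 ≈ ½·27.9215 ≈ 13.9607
m_c = ½√(2·161.29 + 2·42.25 − 249.64) = ½√157.44 ≈ ½·12.5475 ≈ 6.27375

m_a = 10.28, m_b = 13.96, m_c = 6.274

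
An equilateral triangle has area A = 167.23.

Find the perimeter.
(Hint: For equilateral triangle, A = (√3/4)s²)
A = (√3/4)s²  ⇒  s² = 4A/√3 = 4·167.23/√3 = 668.92/1.73205 ≈ 386.201
s ≈ √386.201 ≈ 19.652
Perimeter = 3s ≈ 3·19.652 ≈ 58.956

Perimeter = 58.96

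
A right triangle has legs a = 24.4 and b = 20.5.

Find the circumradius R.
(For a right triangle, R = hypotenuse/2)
Hypotenuse c = √(a² + b²) = √(595.36 + 420.25) = √1015.61 ≈ 31.8686
R = c/2 ≈ 31.8686/2 ≈ 15.9343

R = 15.93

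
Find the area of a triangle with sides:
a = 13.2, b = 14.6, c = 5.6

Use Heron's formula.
s = (13.2 + 14.6 + 5.6)/2 = 33.4/2 = 16.7
s − a = 3.5, s − b = 2.1, s − c = 11.1
s(s−a)(s−b)(s−c) = 16.7·3.5·2.1·11.1 ≈ 1362.47
Area = √1362.47 ≈ 36.9116

Area = 36.91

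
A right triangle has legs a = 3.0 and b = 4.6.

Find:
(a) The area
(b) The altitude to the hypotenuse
(a) The legs are perpendicular, so Area = ½·a·b = ½·3.0·4.6 = ½·13.8 = 6.9
(b) Hypotenuse c = √(a² + b²) = √(9 + 21.16) = √30.16 ≈ 5.49181
    Area = ½·c·h_c  ⇒  h_c = 2·Area/c = 13.8/5.49181 ≈ 2.51283

Area = 6.9, h_c = 2.513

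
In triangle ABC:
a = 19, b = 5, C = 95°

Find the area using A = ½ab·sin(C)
A = ½·a·b·sin(C) = ½·19·5·sin(95°)
sin(95°) ≈ 0.996195
A ≈ ½·95·0.996195 = 47.5·0.996195 ≈ 47.3192

Area = 47.32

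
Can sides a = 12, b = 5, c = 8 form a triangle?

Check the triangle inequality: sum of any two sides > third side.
a + b vs c: 12 + 5 = 17 > 8  ✓
a + c vs b: 12 + 8 = 20 > 5  ✓
b + c vs a: 5 + 8 = 13 > 12  ✓

Yes, triangle inequality satisfied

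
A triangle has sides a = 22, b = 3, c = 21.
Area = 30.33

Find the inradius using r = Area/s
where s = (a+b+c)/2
s = (22 + 3 + 21)/2 = 46/2 = 23
r = Area/s = 30.33/23 ≈ 1.3187

r = 1.319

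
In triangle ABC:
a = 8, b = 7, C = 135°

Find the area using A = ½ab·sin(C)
A = ½·a·b·sin(C) = ½·8·7·sin(135°)
sin(135°) ≈ 0.707107
A ≈ ½·56·0.707107 = 28·0.707107 ≈ 19.799

Area = 19.8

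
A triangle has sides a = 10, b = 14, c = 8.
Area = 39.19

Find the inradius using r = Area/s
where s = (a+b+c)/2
s = (10 + 14 + 8)/2 = 32/2 = 16
r = Area/s = 39.19/16 ≈ 2.44937

r = 2.449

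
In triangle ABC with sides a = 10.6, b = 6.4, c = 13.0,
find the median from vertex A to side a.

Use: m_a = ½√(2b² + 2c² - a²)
m_a = ½√(2·6.4² + 2·13.0² − 10.6²) = ½√(2·40.96 + 2·169 − 112.36) = ½√(81.92 + 338 − 112.36) = ½√307.56
√307.56 ≈ 17.5374, so m_a ≈ 8.76869

m_a = 8.769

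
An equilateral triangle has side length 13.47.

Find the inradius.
r = Area/s with s the semi-perimeter.
Area = (√3/4)·13.47² = (√3/4)·181.4409 ≈ 0.433013·181.4409 ≈ 78.5662
s = 3·13.47/2 = 20.205
r ≈ 78.5662/20.205 ≈ 3.88845
(Equivalently r = side/(2√3) = 13.47/3.4641 ≈ 3.88845.)

r = 3.888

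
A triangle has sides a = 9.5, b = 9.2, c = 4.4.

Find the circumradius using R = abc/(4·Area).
First find the area with Heron's formula.
s = (9.5 + 9.2 + 4.4)/2 = 11.55
Area = √(s(s−a)(s−b)(s−c)) = √(11.55·2.05·2.35·7.15) ≈ √397.841 ≈ 19.946
abc = 9.5·9.2·4.4 = 384.56
R = abc/(4·Area) ≈ 384.56/(4·19.946) = 384.56/79.7838 ≈ 4.82002

R = 4.82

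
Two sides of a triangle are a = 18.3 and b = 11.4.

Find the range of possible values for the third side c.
Triangle inequality: |a − b| < c < a + b
|a − b| = |18.3 − 11.4| = 6.9
a + b = 18.3 + 11.4 = 29.7

6.9 < c < 29.7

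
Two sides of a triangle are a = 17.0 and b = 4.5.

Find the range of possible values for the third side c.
Triangle inequality: |a − b| < c < a + b
|a − b| = |17.0 − 4.5| = 12.5
a + b = 17.0 + 4.5 = 21.5

12.5 < c < 21.5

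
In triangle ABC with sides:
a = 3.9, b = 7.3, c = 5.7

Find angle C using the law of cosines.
c² = a² + b² − 2ab·cos(C)  ⇒  cos(C) = (a² + b² − c²)/(2ab)
cos(C) = (3.9² + 7.3² − 5.7²)/(2·3.9·7.3) = (15.21 + 53.29 − 32.49)/56.94 = 36.01/56.94 ≈ 0.63242
C = arccos(0.63242) ≈ 50.7711°

C = 50.77°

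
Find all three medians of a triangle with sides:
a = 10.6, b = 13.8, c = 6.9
Median formula: m_a = ½√(2b² + 2c² − a²) (and cyclically). a² = 112.36, b² = 190.44, c² = 47.61.
m_a = ½√(2·190.44 + 2·47.61 − 112.36) = ½√363.74 ≈ ½·19.072 ≈ 9.53598
m_b = ½√(2·112.36 + 2·47.61 − 190.44) = ½√129.5 ≈ ½·11.3798 ≈ 5.6899
m_c = ½√(2·112.36 + 2·190.44 − 47.61) = ½√557.99 ≈ ½·23.6218 ≈ 11.8109

m_a = 9.536, m_b = 5.69, m_c = 11.81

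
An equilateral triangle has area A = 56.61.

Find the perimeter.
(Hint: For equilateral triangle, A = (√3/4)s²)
A = (√3/4)s²  ⇒  s² = 4A/√3 = 4·56.61/√3 = 226.44/1.73205 ≈ 130.735
s ≈ √130.735 ≈ 11.4339
Perimeter = 3s ≈ 3·11.4339 ≈ 34.3018

Perimeter = 34.3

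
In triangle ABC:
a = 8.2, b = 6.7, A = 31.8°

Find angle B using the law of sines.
a/sin(A) = b/sin(B)  ⇒  sin(B) = b·sin(A)/a = 6.7·sin(31.8°)/8.2
sin(31.8°) ≈ 0.526956
sin(B) ≈ 6.7·0.526956/8.2 ≈ 3.5306/8.2 ≈ 0.430561
B = arcsin(0.430561) ≈ 25.5032°
(Since b ≤ a we need B ≤ A, so the obtuse alternative 180° − 25.5032° ≈ 154.497° is rejected.)

B = 25.5°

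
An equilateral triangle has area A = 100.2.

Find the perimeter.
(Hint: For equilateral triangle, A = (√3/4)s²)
A = (√3/4)s²  ⇒  s² = 4A/√3 = 4·100.2/√3 = 400.8/1.73205 ≈ 231.402
s ≈ √231.402 ≈ 15.2119
Perimeter = 3s ≈ 3·15.2119 ≈ 45.6357

Perimeter = 45.64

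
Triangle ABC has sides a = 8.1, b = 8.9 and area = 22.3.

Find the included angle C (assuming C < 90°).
Area = ½·a·b·sin(C)  ⇒  sin(C) = 2·Area/(a·b) = 2·22.3/(8.1·8.9) = 44.6/72.09 ≈ 0.618671
C = arcsin(0.618671) ≈ 38.2192° (taking the acute solution since C < 90°)

C = 38.22°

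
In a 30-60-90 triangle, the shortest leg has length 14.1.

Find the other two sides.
In a 30-60-90 triangle the sides are in ratio 1 : √3 : 2 (short leg : long leg : hypotenuse).
Long leg = 14.1·√3 ≈ 14.1·1.73205 ≈ 24.4219
Hypotenuse = 2·14.1 = 28.2

Long leg = 14.1√3 = 24.42, Hypotenuse = 28.2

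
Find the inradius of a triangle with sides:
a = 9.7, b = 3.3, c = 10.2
r = Area/s where s is the semi-perimeter.
s = (9.7 + 3.3 + 10.2)/2 = 23.2/2 = 11.6
Area = √(s(s−a)(s−b)(s−c)) = √(11.6·1.9·8.3·1.4) ≈ √256.105 ≈ 16.0033
r ≈ 16.0033/11.6 ≈ 1.37959

r = 1.38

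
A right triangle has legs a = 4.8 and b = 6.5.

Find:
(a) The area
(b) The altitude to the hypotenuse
(a) The legs are perpendicular, so Area = ½·a·b = ½·4.8·6.5 = ½·31.2 = 15.6
(b) Hypotenuse c = √(a² + b²) = √(23.04 + 42.25) = √65.29 ≈ 8.08022
    Area = ½·c·h_c  ⇒  h_c = 2·Area/c = 31.2/8.08022 ≈ 3.86128

Area = 15.6, h_c = 3.861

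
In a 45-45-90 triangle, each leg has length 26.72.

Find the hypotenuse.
In a 45-45-90 triangle the sides are in ratio 1 : 1 : √2, so hypotenuse = leg·√2.
Hypotenuse = 26.72·√2 ≈ 26.72·1.41421 ≈ 37.7878

Hypotenuse = 26.72√2 = 37.79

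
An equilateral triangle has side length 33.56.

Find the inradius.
r = Area/s with s the semi-perimeter.
Area = (√3/4)·33.56² = (√3/4)·1126.2736 ≈ 0.433013·1126.2736 ≈ 487.691
s = 3·33.56/2 = 50.34
r ≈ 487.691/50.34 ≈ 9.68794
(Equivalently r = side/(2√3) = 33.56/3.4641 ≈ 9.68794.)

r = 9.688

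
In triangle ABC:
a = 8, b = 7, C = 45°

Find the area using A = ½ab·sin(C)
A = ½·a·b·sin(C) = ½·8·7·sin(45°)
sin(45°) ≈ 0.707107
A ≈ ½·56·0.707107 = 28·0.707107 ≈ 19.799

Area = 19.8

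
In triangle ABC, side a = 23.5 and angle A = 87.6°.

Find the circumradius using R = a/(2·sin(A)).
R = a/(2·sin(A)) = 23.5/(2·sin(87.6°))
sin(87.6°) ≈ 0.999123
R ≈ 23.5/(2·0.999123) = 23.5/1.99825 ≈ 11.7603

R = 11.76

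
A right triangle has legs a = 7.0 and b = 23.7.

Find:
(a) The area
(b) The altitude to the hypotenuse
(a) The legs are perpendicular, so Area = ½·a·b = ½·7.0·23.7 = ½·165.9 = 82.95
(b) Hypotenuse c = √(a² + b²) = √(49 + 561.69) = √610.69 ≈ 24.7121
    Area = ½·c·h_c  ⇒  h_c = 2·Area/c = 165.9/24.7121 ≈ 6.7133

Area = 82.95, h_c = 6.713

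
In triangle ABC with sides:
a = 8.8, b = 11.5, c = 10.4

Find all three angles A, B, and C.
Law of cosines for each angle (a² = 77.44, b² = 132.25, c² = 108.16):
cos(A) = (b² + c² − a²)/(2bc) = (132.25 + 108.16 − 77.44)/(2·11.5·10.4) = 162.97/239.2 ≈ 0.681313  ⇒  A ≈ 47.0537°
cos(B) = (a² + c² − b²)/(2ac) = (77.44 + 108.16 − 132.25)/(2·8.8·10.4) = 53.35/183.04 ≈ 0.291466  ⇒  B ≈ 73.0542°
cos(C) = (a² + b² − c²)/(2ab) = (77.44 + 132.25 − 108.16)/(2·8.8·11.5) = 101.53/202.4 ≈ 0.50163  ⇒  C ≈ 59.8921°
Check: A + B + C ≈ 180°

A = 47.05°, B = 73.05°, C = 59.89°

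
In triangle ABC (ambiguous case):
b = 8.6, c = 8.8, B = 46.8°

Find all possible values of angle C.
b/sin(B) = c/sin(C)  ⇒  sin(C) = c·sin(B)/b = 8.8·sin(46.8°)/8.6
sin(46.8°) ≈ 0.728969
sin(C) ≈ 8.8·0.728969/8.6 ≈ 6.41492/8.6 ≈ 0.745921
Candidate 1: C₁ = arcsin(0.745921) ≈ 48.2383°  →  A = 180° − 46.8° − 48.2383° ≈ 84.9617° > 0, valid
Candidate 2: C₂ = 180° − C₁ ≈ 131.762°  →  A = 180° − 46.8° − 131.762° ≈ 1.4383° > 0, valid

C = 48.24° or C = 131.8° (two solutions)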